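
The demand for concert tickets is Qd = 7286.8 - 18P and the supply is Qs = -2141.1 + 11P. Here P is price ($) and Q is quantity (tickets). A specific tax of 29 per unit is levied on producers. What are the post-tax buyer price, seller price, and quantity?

With a tax of 29 on producers, they supply based on the net price P_s = P_b - 29, so Qs = -2460.1 + 11P_b.
Market clearing requires 7286.8 - 18P_b = -2460.1 + 11P_b; hence 9746.9 = 29P_b and P_b = 336.1.
So P_s = 307.1 and the quantity traded is Q = 7286.8 - 18(336.1) = 1237.

P_b = 336.1, P_s = 307.1, Q = 1237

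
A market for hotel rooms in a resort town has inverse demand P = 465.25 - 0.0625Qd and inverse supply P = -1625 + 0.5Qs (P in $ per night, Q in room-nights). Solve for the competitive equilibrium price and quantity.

Solving each curve for Q: Qd = 7444 - 16P and Qs = 3250 + 2P.
Set Qd = Qs: 7444 - 16P = 3250 + 2P, so 4194 = 18P and P* = 233.
Plugging P* into demand: Q* = 7444 - 16(233) = 3716.

P* = 233, Q* = 3716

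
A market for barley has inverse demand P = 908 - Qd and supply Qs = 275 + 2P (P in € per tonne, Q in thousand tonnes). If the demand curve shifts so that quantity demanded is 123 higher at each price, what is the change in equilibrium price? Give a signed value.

ΔP = 41

In direct form, Qd = 908 - P.
Equating demand and supply, 908 - P = 275 + 2P gives 3P = 633, so P* = 211.
From the demand curve, Q* = 908 - 211 = 697.
After the shift, demand is Qd = 1031 - P.
New equilibrium: 756 = 3P, so P = 252 and Q = 779.
ΔP = 252 - 211 = 41.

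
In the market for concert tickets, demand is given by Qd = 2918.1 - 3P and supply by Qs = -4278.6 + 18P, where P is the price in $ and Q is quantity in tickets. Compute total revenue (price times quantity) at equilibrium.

The market clears where 2918.1 - 3P = -4278.6 + 18P. Rearranging, 21P = 7196.7, hence P* = 342.7.
Substitute back: Q* = 2918.1 - 3(342.7) = 1890.
Total revenue = P* × Q* = 342.7 × 1890 = 647703.

Total revenue = 647703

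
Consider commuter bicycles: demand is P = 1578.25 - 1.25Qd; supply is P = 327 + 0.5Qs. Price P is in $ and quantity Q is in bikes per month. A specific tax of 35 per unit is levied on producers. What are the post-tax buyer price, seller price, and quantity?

Solving each curve for Q: Qd = 1262.6 - 0.8P and Qs = -654 + 2P.
The tax drives a wedge P_b - P_s = 35. Substituting P_s = P_b - 35 into supply: Qs = -724 + 2P_b.
Equate demand and the shifted supply: 1262.6 - 0.8P_b = -724 + 2P_b, giving 2.8P_b = 1986.6, so P_b = 709.5.
So P_s = 674.5 and the quantity traded is Q = 1262.6 - 0.8(709.5) = 695.

P_b = 709.5, P_s = 674.5, Q = 695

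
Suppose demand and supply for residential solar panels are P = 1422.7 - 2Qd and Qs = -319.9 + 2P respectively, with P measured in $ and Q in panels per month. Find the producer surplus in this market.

Inverting to quantity form: Qd = 711.35 - 0.5P.
At equilibrium Qd = Qs, so 711.35 - 0.5P = -319.9 + 2P; collecting terms, 1031.25 = 2.5P and P* = 412.5.
From the demand curve, Q* = 711.35 - 0.5(412.5) = 505.1.
Supply choke price (Qs = 0): P = 159.95. Producer surplus = ½ × (412.5 - 159.95) × 505.1 = 63781.5025.

Producer surplus = 63781.5025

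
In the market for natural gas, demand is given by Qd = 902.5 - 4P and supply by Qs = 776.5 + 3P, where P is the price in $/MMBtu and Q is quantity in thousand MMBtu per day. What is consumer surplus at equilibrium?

Consumer surplus = 86216.28125

At equilibrium Qd = Qs, so 902.5 - 4P = 776.5 + 3P; collecting terms, 126 = 7P and P* = 18.
Substitute back: Q* = 902.5 - 4(18) = 830.5.
Demand choke price (Qd = 0): P = 902.5/4 = 225.625. Consumer surplus = ½ × (225.625 - 18) × 830.5 = 86216.28125.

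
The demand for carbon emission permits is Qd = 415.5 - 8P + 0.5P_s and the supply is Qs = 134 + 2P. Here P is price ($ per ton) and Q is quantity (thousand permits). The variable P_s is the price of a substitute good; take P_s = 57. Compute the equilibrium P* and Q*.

With P_s = 57, demand is Qd = 444 - 8P.
The market clears where 444 - 8P = 134 + 2P. Rearranging, 10P = 310, hence P* = 31.
Then Q* = 444 - 8(31) = 196.

P* = 31, Q* = 196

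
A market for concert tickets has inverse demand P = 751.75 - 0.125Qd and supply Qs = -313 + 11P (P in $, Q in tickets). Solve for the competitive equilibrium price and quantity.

Solving each curve for Q: Qd = 6014 - 8P.
Equating demand and supply, 6014 - 8P = -313 + 11P gives 19P = 6327, so P* = 333.
Substitute back: Q* = 6014 - 8(333) = 3350.

P* = 333, Q* = 3350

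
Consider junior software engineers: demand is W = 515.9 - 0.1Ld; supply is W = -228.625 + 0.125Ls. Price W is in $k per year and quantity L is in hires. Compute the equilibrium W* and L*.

Solving each curve for L: Ld = 5159 - 10W and Ls = 1829 + 8W.
At equilibrium Ld = Ls, so 5159 - 10W = 1829 + 8W; collecting terms, 3330 = 18W and W* = 185.
Plugging W* into demand: L* = 5159 - 10(185) = 3309.

W* = 185, L* = 3309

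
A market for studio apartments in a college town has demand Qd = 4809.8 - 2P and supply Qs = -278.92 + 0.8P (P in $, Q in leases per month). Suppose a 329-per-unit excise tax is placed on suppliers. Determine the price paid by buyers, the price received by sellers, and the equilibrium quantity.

P_b = 1911.4, P_s = 1582.4, Q = 987

The tax drives a wedge P_b - P_s = 329. Substituting P_s = P_b - 329 into supply: Qs = -542.12 + 0.8P_b.
Market clearing requires 4809.8 - 2P_b = -542.12 + 0.8P_b; hence 5351.92 = 2.8P_b and P_b = 1911.4.
So P_s = 1582.4 and the quantity traded is Q = 4809.8 - 2(1911.4) = 987.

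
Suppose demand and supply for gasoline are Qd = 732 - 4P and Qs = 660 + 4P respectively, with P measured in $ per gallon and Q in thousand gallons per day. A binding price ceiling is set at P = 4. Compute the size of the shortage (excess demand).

Shortage = 40

At P = 4: Qd = 716 and Qs = 676.
Shortage = Qd - Qs = 716 - 676 = 40.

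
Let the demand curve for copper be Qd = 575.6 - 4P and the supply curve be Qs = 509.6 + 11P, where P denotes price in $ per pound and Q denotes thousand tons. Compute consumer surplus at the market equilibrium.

Consumer surplus = 38920.5

Set Qd = Qs: 575.6 - 4P = 509.6 + 11P, so 66 = 15P and P* = 4.4.
Then Q* = 575.6 - 4(4.4) = 558.
Demand choke price (Qd = 0): P = 575.6/4 = 143.9. Consumer surplus = ½ × (143.9 - 4.4) × 558 = 38920.5.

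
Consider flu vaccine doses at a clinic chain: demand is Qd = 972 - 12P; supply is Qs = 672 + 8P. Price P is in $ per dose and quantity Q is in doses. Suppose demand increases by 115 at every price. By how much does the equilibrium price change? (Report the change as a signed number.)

ΔP = 5.75

Equating demand and supply, 972 - 12P = 672 + 8P gives 20P = 300, so P* = 15.
Then Q* = 972 - 12(15) = 792.
After the shift, demand is Qd = 1087 - 12P.
Re-solving, 20P = 415 gives P = 20.75 and Q = 838.
ΔP = 20.75 - 15 = 5.75.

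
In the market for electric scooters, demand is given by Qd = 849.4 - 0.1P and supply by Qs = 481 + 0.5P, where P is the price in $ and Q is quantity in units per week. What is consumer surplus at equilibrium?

Consumer surplus = 3104720

The market clears where 849.4 - 0.1P = 481 + 0.5P. Rearranging, 0.6P = 368.4, hence P* = 614.
From the demand curve, Q* = 849.4 - 0.1(614) = 788.
Demand choke price (Qd = 0): P = 849.4/0.1 = 8494. Consumer surplus = ½ × (8494 - 614) × 788 = 3104720.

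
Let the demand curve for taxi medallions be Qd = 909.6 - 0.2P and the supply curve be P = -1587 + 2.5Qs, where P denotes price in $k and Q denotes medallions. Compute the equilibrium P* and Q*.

P* = 458, Q* = 818

In direct form, Qs = 634.8 + 0.4P.
Set Qd = Qs: 909.6 - 0.2P = 634.8 + 0.4P, so 274.8 = 0.6P and P* = 458.
Then Q* = 909.6 - 0.2(458) = 818.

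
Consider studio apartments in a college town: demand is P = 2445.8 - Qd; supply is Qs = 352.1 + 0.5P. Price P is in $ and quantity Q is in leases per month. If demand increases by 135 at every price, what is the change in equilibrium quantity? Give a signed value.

Rewriting in direct form: Qd = 2445.8 - P.
The market clears where 2445.8 - P = 352.1 + 0.5P. Rearranging, 1.5P = 2093.7, hence P* = 1395.8.
Then Q* = 2445.8 - 1395.8 = 1050.
After the shift, demand is Qd = 2580.8 - P.
New equilibrium: 2228.7 = 1.5P, so P = 1485.8 and Q = 1095.
ΔQ = 1095 - 1050 = 45.

ΔQ = 45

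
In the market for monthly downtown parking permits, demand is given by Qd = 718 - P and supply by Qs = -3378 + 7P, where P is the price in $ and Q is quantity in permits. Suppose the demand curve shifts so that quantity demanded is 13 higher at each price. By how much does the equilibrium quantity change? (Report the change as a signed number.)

ΔQ = 11.375

At equilibrium Qd = Qs, so 718 - P = -3378 + 7P; collecting terms, 4096 = 8P and P* = 512.
Substitute back: Q* = 718 - 512 = 206.
After the shift, demand is Qd = 731 - P.
The new intersection has 4109 = 8P, i.e. P = 513.625, Q = 217.375.
ΔQ = 217.375 - 206 = 11.375.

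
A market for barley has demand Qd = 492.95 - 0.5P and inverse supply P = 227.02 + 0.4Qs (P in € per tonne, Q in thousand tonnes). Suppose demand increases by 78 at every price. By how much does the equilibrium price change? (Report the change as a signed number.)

Solving each curve for Q: Qs = -567.55 + 2.5P.
The market clears where 492.95 - 0.5P = -567.55 + 2.5P. Rearranging, 3P = 1060.5, hence P* = 353.5.
From the demand curve, Q* = 492.95 - 0.5(353.5) = 316.2.
After the shift, demand is Qd = 570.95 - 0.5P.
Re-solving, 3P = 1138.5 gives P = 379.5 and Q = 381.2.
ΔP = 379.5 - 353.5 = 26.

ΔP = 26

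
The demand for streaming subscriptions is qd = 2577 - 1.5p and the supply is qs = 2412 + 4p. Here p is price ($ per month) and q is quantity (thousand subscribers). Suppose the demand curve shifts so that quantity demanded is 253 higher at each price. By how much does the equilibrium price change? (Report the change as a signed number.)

Set qd = qs: 2577 - 1.5p = 2412 + 4p, so 165 = 5.5p and p* = 30.
Plugging p* into demand: q* = 2577 - 1.5(30) = 2532.
After the shift, demand is qd = 2830 - 1.5p.
Re-solving, 5.5p = 418 gives p = 76 and q = 2716.
Δp = 76 - 30 = 46.

Δp = 46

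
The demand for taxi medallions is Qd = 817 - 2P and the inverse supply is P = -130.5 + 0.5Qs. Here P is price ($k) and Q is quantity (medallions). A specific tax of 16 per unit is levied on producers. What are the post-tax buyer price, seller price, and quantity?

P_b = 147, P_s = 131, Q = 523

Solving each curve for Q: Qs = 261 + 2P.
The tax drives a wedge P_b - P_s = 16. Substituting P_s = P_b - 16 into supply: Qs = 229 + 2P_b.
Equate demand and the shifted supply: 817 - 2P_b = 229 + 2P_b, giving 4P_b = 588, so P_b = 147.
Then P_s = 147 - 16 = 131 and Q = 817 - 2(147) = 523.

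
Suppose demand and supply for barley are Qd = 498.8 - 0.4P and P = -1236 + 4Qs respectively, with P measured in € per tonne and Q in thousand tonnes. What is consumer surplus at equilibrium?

Consumer surplus = 182405

Inverting to quantity form: Qs = 309 + 0.25P.
Equating demand and supply, 498.8 - 0.4P = 309 + 0.25P gives 0.65P = 189.8, so P* = 292.
Substitute back: Q* = 498.8 - 0.4(292) = 382.
Demand choke price (Qd = 0): P = 498.8/0.4 = 1247. Consumer surplus = ½ × (1247 - 292) × 382 = 182405.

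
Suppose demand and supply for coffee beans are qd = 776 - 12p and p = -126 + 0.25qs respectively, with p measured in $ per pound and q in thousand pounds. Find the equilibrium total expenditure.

Rewriting in direct form: qs = 504 + 4p.
The market clears where 776 - 12p = 504 + 4p. Rearranging, 16p = 272, hence p* = 17.
Plugging p* into demand: q* = 776 - 12(17) = 572.
Total expenditure = p* × q* = 17 × 572 = 9724.

Total expenditure = 9724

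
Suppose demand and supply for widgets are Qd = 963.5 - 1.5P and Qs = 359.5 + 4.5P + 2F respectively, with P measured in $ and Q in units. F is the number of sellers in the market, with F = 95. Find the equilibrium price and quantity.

With F = 95, supply is Qs = 549.5 + 4.5P.
The market clears where 963.5 - 1.5P = 549.5 + 4.5P. Rearranging, 6P = 414, hence P* = 69.
Plugging P* into demand: Q* = 963.5 - 1.5(69) = 860.

P* = 69, Q* = 860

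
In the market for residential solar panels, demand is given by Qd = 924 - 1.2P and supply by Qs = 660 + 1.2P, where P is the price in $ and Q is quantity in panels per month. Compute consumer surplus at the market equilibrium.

At equilibrium Qd = Qs, so 924 - 1.2P = 660 + 1.2P; collecting terms, 264 = 2.4P and P* = 110.
Substitute back: Q* = 924 - 1.2(110) = 792.
Demand choke price (Qd = 0): P = 924/1.2 = 770. Consumer surplus = ½ × (770 - 110) × 792 = 261360.

Consumer surplus = 261360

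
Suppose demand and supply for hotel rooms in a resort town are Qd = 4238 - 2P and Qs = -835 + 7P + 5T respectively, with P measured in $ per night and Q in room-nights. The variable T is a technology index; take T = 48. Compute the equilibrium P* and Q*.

With T = 48, supply is Qs = -595 + 7P.
The market clears where 4238 - 2P = -595 + 7P. Rearranging, 9P = 4833, hence P* = 537.
Then Q* = 4238 - 2(537) = 3164.

P* = 537, Q* = 3164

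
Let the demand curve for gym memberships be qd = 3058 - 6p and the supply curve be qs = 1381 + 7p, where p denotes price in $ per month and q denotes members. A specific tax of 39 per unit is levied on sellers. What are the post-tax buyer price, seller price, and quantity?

With a tax of 39 on sellers, they supply based on the net price p_s = p_b - 39, so qs = 1108 + 7p_b.
Market clearing requires 3058 - 6p_b = 1108 + 7p_b; hence 1950 = 13p_b and p_b = 150.
So p_s = 111 and the quantity traded is q = 3058 - 6(150) = 2158.

p_b = 150, p_s = 111, q = 2158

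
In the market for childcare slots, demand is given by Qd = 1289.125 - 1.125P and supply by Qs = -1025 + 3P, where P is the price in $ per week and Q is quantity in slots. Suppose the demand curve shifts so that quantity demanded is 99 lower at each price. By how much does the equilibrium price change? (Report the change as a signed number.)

ΔP = -24

The market clears where 1289.125 - 1.125P = -1025 + 3P. Rearranging, 4.125P = 2314.125, hence P* = 561.
Then Q* = 1289.125 - 1.125(561) = 658.
After the shift, demand is Qd = 1190.125 - 1.125P.
The new intersection has 2215.125 = 4.125P, i.e. P = 537, Q = 586.
ΔP = 537 - 561 = -24.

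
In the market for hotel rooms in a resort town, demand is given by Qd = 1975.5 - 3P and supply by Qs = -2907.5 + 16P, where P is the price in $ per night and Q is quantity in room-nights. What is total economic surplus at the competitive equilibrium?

Equating demand and supply, 1975.5 - 3P = -2907.5 + 16P gives 19P = 4883, so P* = 257.
Plugging P* into demand: Q* = 1975.5 - 3(257) = 1204.5.
Demand choke price = 658.5; supply choke price = 181.71875. CS = ½(658.5 - 257)(1204.5) = 241803.375; PS = ½(257 - 181.71875)(1204.5) = 45338.1328125. Total surplus = 287141.5078125.

Total surplus = 287141.5078125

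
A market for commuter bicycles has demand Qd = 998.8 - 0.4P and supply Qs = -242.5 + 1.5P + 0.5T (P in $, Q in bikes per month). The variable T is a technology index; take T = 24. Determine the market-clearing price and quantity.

P* = 647, Q* = 740

With T = 24, supply is Qs = -230.5 + 1.5P.
Set Qd = Qs: 998.8 - 0.4P = -230.5 + 1.5P, so 1229.3 = 1.9P and P* = 647.
Then Q* = 998.8 - 0.4(647) = 740.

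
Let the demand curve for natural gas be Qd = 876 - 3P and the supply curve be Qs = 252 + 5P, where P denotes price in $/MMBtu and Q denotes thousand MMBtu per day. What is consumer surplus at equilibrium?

Consumer surplus = 68694

The market clears where 876 - 3P = 252 + 5P. Rearranging, 8P = 624, hence P* = 78.
Then Q* = 876 - 3(78) = 642.
Demand choke price (Qd = 0): P = 876/3 = 292. Consumer surplus = ½ × (292 - 78) × 642 = 68694.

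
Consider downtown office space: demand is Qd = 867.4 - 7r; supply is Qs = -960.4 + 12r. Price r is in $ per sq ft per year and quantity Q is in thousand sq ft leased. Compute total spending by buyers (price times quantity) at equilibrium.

The market clears where 867.4 - 7r = -960.4 + 12r. Rearranging, 19r = 1827.8, hence r* = 96.2.
Then Q* = 867.4 - 7(96.2) = 194.
Total spending by buyers = r* × Q* = 96.2 × 194 = 18662.8.

Total spending by buyers = 18662.8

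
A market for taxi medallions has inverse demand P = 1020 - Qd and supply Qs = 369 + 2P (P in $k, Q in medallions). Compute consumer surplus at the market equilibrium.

Consumer surplus = 322404.5

In direct form, Qd = 1020 - P.
Equating demand and supply, 1020 - P = 369 + 2P gives 3P = 651, so P* = 217.
Plugging P* into demand: Q* = 1020 - 217 = 803.
Demand choke price (Qd = 0): P = 1020. Consumer surplus = ½ × (1020 - 217) × 803 = 322404.5.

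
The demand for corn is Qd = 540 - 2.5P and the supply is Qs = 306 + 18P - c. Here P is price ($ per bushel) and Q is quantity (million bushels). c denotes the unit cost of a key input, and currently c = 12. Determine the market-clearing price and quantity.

P* = 12, Q* = 510

With c = 12, supply is Qs = 294 + 18P.
The market clears where 540 - 2.5P = 294 + 18P. Rearranging, 20.5P = 246, hence P* = 12.
Then Q* = 540 - 2.5(12) = 510.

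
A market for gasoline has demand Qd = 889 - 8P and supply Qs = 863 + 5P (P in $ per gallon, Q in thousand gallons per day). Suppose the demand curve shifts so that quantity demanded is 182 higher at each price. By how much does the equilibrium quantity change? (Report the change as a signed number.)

At equilibrium Qd = Qs, so 889 - 8P = 863 + 5P; collecting terms, 26 = 13P and P* = 2.
Plugging P* into demand: Q* = 889 - 8(2) = 873.
After the shift, demand is Qd = 1071 - 8P.
New equilibrium: 208 = 13P, so P = 16 and Q = 943.
ΔQ = 943 - 873 = 70.

ΔQ = 70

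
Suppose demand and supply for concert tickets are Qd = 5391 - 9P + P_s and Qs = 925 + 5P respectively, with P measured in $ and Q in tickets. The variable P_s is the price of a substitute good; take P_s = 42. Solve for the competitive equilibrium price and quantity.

With P_s = 42, demand is Qd = 5433 - 9P.
The market clears where 5433 - 9P = 925 + 5P. Rearranging, 14P = 4508, hence P* = 322.
Plugging P* into demand: Q* = 5433 - 9(322) = 2535.

P* = 322, Q* = 2535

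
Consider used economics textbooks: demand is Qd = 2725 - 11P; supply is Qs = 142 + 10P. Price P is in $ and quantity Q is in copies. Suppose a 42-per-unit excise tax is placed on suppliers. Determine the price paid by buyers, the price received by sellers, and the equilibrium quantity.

P_b = 143, P_s = 101, Q = 1152

With a tax of 42 on suppliers, they supply based on the net price P_s = P_b - 42, so Qs = -278 + 10P_b.
Market clearing requires 2725 - 11P_b = -278 + 10P_b; hence 3003 = 21P_b and P_b = 143.
Then P_s = 143 - 42 = 101 and Q = 2725 - 11(143) = 1152.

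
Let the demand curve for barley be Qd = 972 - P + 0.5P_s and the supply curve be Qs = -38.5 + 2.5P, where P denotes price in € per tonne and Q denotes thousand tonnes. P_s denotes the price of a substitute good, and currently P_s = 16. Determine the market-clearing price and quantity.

With P_s = 16, demand is Qd = 980 - P.
At equilibrium Qd = Qs, so 980 - P = -38.5 + 2.5P; collecting terms, 1018.5 = 3.5P and P* = 291.
Plugging P* into demand: Q* = 980 - 291 = 689.

P* = 291, Q* = 689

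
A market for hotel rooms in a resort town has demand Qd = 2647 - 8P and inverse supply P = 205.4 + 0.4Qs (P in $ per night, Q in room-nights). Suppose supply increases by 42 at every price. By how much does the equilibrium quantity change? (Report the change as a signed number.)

Rewriting in direct form: Qs = -513.5 + 2.5P.
At equilibrium Qd = Qs, so 2647 - 8P = -513.5 + 2.5P; collecting terms, 3160.5 = 10.5P and P* = 301.
Substitute back: Q* = 2647 - 8(301) = 239.
After the shift, supply is Qs = -471.5 + 2.5P.
Re-solving, 10.5P = 3118.5 gives P = 297 and Q = 271.
ΔQ = 271 - 239 = 32.

ΔQ = 32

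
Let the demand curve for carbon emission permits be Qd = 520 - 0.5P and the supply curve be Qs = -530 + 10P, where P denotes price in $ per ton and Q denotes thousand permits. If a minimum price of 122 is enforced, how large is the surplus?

Evaluating both curves at the floor price 122 gives Qd = 459, Qs = 690.
Surplus = Qs - Qd = 690 - 459 = 231.

Surplus = 231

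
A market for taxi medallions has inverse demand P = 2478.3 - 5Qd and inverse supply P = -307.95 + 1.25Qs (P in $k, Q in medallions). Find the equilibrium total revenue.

Total revenue = 111137.94

Solving each curve for Q: Qd = 495.66 - 0.2P and Qs = 246.36 + 0.8P.
Set Qd = Qs: 495.66 - 0.2P = 246.36 + 0.8P, so 249.3 = P and P* = 249.3.
Then Q* = 495.66 - 0.2(249.3) = 445.8.
Total revenue = P* × Q* = 249.3 × 445.8 = 111137.94.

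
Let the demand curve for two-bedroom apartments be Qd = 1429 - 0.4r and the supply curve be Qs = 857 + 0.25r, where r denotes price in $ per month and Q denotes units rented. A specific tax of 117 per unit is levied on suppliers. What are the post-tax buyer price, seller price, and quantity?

With a tax of 117 on suppliers, they supply based on the net price r_s = r_b - 117, so Qs = 827.75 + 0.25r_b.
Market clearing requires 1429 - 0.4r_b = 827.75 + 0.25r_b; hence 601.25 = 0.65r_b and r_b = 925.
So r_s = 808 and the quantity traded is Q = 1429 - 0.4(925) = 1059.

r_b = 925, r_s = 808, Q = 1059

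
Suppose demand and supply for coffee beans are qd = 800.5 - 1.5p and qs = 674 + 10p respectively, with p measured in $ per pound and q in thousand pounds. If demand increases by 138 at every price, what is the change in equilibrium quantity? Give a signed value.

Δq = 120

Equating demand and supply, 800.5 - 1.5p = 674 + 10p gives 11.5p = 126.5, so p* = 11.
Substitute back: q* = 800.5 - 1.5(11) = 784.
After the shift, demand is qd = 938.5 - 1.5p.
The new intersection has 264.5 = 11.5p, i.e. p = 23, q = 904.
Δq = 904 - 784 = 120.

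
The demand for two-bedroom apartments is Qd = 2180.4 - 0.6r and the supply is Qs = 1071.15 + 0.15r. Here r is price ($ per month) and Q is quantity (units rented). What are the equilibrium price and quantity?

Equating demand and supply, 2180.4 - 0.6r = 1071.15 + 0.15r gives 0.75r = 1109.25, so r* = 1479.
Substitute back: Q* = 2180.4 - 0.6(1479) = 1293.

r* = 1479, Q* = 1293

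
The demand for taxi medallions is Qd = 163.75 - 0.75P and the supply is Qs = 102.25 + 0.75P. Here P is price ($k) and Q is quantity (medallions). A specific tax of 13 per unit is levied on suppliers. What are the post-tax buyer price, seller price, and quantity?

P_b = 47.5, P_s = 34.5, Q = 128.125

The tax drives a wedge P_b - P_s = 13. Substituting P_s = P_b - 13 into supply: Qs = 92.5 + 0.75P_b.
Equate demand and the shifted supply: 163.75 - 0.75P_b = 92.5 + 0.75P_b, giving 1.5P_b = 71.25, so P_b = 47.5.
Then P_s = 47.5 - 13 = 34.5 and Q = 163.75 - 0.75(47.5) = 128.125.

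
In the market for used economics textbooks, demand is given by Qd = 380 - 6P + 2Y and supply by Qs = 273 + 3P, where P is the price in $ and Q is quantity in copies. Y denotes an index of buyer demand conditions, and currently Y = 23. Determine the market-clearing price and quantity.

With Y = 23, demand is Qd = 426 - 6P.
Set Qd = Qs: 426 - 6P = 273 + 3P, so 153 = 9P and P* = 17.
Plugging P* into demand: Q* = 426 - 6(17) = 324.

P* = 17, Q* = 324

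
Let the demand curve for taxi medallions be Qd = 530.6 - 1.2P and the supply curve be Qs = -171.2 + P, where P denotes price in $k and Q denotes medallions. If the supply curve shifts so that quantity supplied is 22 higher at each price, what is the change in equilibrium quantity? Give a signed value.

ΔQ = 12

Set Qd = Qs: 530.6 - 1.2P = -171.2 + P, so 701.8 = 2.2P and P* = 319.
Then Q* = 530.6 - 1.2(319) = 147.8.
After the shift, supply is Qs = -149.2 + P.
The new intersection has 679.8 = 2.2P, i.e. P = 309, Q = 159.8.
ΔQ = 159.8 - 147.8 = 12.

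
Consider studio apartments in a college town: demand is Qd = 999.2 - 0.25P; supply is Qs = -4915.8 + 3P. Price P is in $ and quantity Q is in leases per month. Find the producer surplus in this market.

Producer surplus = 49358.94

The market clears where 999.2 - 0.25P = -4915.8 + 3P. Rearranging, 3.25P = 5915, hence P* = 1820.
Then Q* = 999.2 - 0.25(1820) = 544.2.
Supply choke price (Qs = 0): P = 1638.6. Producer surplus = ½ × (1820 - 1638.6) × 544.2 = 49358.94.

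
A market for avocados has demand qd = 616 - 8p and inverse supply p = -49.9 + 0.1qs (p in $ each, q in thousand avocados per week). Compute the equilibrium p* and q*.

Rewriting in direct form: qs = 499 + 10p.
Equating demand and supply, 616 - 8p = 499 + 10p gives 18p = 117, so p* = 6.5.
Plugging p* into demand: q* = 616 - 8(6.5) = 564.

p* = 6.5, q* = 564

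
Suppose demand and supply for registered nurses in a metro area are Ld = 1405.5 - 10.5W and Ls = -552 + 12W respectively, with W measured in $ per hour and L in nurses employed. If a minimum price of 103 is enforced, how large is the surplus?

Surplus = 360

Evaluating both curves at the floor price 103 gives Ld = 324, Ls = 684.
Surplus = Ls - Ld = 684 - 324 = 360.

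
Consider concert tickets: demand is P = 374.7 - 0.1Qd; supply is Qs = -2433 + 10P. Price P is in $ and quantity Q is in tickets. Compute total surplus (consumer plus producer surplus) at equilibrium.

Total surplus = 43164.9

Inverting to quantity form: Qd = 3747 - 10P.
Set Qd = Qs: 3747 - 10P = -2433 + 10P, so 6180 = 20P and P* = 309.
Substitute back: Q* = 3747 - 10(309) = 657.
Demand choke price = 374.7; supply choke price = 243.3. CS = ½(374.7 - 309)(657) = 21582.45; PS = ½(309 - 243.3)(657) = 21582.45. Total surplus = 43164.9.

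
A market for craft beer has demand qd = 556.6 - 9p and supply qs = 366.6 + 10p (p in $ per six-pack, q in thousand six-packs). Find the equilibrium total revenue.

Total revenue = 4666

At equilibrium qd = qs, so 556.6 - 9p = 366.6 + 10p; collecting terms, 190 = 19p and p* = 10.
Plugging p* into demand: q* = 556.6 - 9(10) = 466.6.
Total revenue = p* × q* = 10 × 466.6 = 4666.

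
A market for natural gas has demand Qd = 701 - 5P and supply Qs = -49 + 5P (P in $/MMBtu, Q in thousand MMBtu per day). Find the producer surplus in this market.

Equating demand and supply, 701 - 5P = -49 + 5P gives 10P = 750, so P* = 75.
Substitute back: Q* = 701 - 5(75) = 326.
Supply choke price (Qs = 0): P = 9.8. Producer surplus = ½ × (75 - 9.8) × 326 = 10627.6.

Producer surplus = 10627.6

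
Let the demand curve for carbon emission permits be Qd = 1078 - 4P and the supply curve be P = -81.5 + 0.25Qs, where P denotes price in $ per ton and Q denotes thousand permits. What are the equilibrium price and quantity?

P* = 94, Q* = 702

In direct form, Qs = 326 + 4P.
Equating demand and supply, 1078 - 4P = 326 + 4P gives 8P = 752, so P* = 94.
Then Q* = 1078 - 4(94) = 702.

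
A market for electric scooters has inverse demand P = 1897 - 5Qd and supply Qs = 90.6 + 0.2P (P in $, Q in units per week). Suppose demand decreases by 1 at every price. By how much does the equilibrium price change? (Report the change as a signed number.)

ΔP = -2.5

Inverting to quantity form: Qd = 379.4 - 0.2P.
Set Qd = Qs: 379.4 - 0.2P = 90.6 + 0.2P, so 288.8 = 0.4P and P* = 722.
From the demand curve, Q* = 379.4 - 0.2(722) = 235.
After the shift, demand is Qd = 378.4 - 0.2P.
New equilibrium: 287.8 = 0.4P, so P = 719.5 and Q = 234.5.
ΔP = 719.5 - 722 = -2.5.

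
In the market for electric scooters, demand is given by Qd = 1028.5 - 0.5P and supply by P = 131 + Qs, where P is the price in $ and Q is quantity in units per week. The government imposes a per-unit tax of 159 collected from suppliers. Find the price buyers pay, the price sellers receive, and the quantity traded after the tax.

In direct form, Qs = -131 + P.
The tax drives a wedge P_b - P_s = 159. Substituting P_s = P_b - 159 into supply: Qs = -290 + P_b.
Market clearing requires 1028.5 - 0.5P_b = -290 + P_b; hence 1318.5 = 1.5P_b and P_b = 879.
Then P_s = 879 - 159 = 720 and Q = 1028.5 - 0.5(879) = 589.

P_b = 879, P_s = 720, Q = 589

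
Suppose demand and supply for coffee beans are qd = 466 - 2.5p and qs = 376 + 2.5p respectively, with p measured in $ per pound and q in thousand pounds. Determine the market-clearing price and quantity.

p* = 18, q* = 421

Equating demand and supply, 466 - 2.5p = 376 + 2.5p gives 5p = 90, so p* = 18.
Substitute back: q* = 466 - 2.5(18) = 421.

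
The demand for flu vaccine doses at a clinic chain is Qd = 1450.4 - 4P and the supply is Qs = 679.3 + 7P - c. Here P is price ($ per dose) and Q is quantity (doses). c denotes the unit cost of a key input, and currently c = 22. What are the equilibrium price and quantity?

P* = 72.1, Q* = 1162

With c = 22, supply is Qs = 657.3 + 7P.
Set Qd = Qs: 1450.4 - 4P = 657.3 + 7P, so 793.1 = 11P and P* = 72.1.
Then Q* = 1450.4 - 4(72.1) = 1162.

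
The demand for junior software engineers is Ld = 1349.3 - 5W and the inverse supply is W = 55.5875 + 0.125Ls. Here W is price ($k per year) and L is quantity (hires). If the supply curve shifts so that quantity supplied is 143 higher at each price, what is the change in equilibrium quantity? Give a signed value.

ΔL = 55

In direct form, Ls = -444.7 + 8W.
Equating demand and supply, 1349.3 - 5W = -444.7 + 8W gives 13W = 1794, so W* = 138.
From the demand curve, L* = 1349.3 - 5(138) = 659.3.
After the shift, supply is Ls = -301.7 + 8W.
Re-solving, 13W = 1651 gives W = 127 and L = 714.3.
ΔL = 714.3 - 659.3 = 55.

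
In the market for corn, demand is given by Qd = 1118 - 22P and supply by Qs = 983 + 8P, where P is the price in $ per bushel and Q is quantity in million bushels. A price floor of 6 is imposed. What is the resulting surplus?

At P = 6: Qd = 986 and Qs = 1031.
Surplus = Qs - Qd = 1031 - 986 = 45.

Surplus = 45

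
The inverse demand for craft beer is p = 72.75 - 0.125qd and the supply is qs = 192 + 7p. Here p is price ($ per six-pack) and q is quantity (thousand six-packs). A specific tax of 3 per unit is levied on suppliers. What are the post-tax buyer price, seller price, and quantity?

p_b = 27.4, p_s = 24.4, q = 362.8

Rewriting in direct form: qd = 582 - 8p.
Suppliers keep p_s = p_b - 3 per unit, so supply in terms of the buyer price is qs = 171 + 7p_b.
Market clearing requires 582 - 8p_b = 171 + 7p_b; hence 411 = 15p_b and p_b = 27.4.
So p_s = 24.4 and the quantity traded is q = 582 - 8(27.4) = 362.8.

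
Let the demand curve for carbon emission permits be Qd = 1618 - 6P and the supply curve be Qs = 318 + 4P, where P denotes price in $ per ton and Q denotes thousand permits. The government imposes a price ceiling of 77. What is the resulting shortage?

With P fixed at 77, quantity demanded is 1156 and quantity supplied is 626.
Shortage = Qd - Qs = 1156 - 626 = 530.

Shortage = 530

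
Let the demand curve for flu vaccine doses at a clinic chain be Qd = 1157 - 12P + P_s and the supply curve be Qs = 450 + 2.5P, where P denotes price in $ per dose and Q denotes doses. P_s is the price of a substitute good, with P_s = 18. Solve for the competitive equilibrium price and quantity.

With P_s = 18, demand is Qd = 1175 - 12P.
Equating demand and supply, 1175 - 12P = 450 + 2.5P gives 14.5P = 725, so P* = 50.
Substitute back: Q* = 1175 - 12(50) = 575.

P* = 50, Q* = 575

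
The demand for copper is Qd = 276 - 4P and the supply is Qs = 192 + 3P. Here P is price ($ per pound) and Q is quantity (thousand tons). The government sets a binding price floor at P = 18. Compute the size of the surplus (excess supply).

At P = 18: Qd = 204 and Qs = 246.
Surplus = Qs - Qd = 246 - 204 = 42.

Surplus = 42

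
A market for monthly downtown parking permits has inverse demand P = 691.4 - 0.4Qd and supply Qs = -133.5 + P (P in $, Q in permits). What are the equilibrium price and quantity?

P* = 532, Q* = 398.5

Rewriting in direct form: Qd = 1728.5 - 2.5P.
Set Qd = Qs: 1728.5 - 2.5P = -133.5 + P, so 1862 = 3.5P and P* = 532.
Plugging P* into demand: Q* = 1728.5 - 2.5(532) = 398.5.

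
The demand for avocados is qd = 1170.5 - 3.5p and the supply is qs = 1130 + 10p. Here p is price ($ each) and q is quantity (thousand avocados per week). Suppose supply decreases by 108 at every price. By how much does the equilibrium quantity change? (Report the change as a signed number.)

Δq = -28

At equilibrium qd = qs, so 1170.5 - 3.5p = 1130 + 10p; collecting terms, 40.5 = 13.5p and p* = 3.
Then q* = 1170.5 - 3.5(3) = 1160.
After the shift, supply is qs = 1022 + 10p.
New equilibrium: 148.5 = 13.5p, so p = 11 and q = 1132.
Δq = 1132 - 1160 = -28.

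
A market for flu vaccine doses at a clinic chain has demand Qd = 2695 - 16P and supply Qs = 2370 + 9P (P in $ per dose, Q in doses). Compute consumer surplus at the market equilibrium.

At equilibrium Qd = Qs, so 2695 - 16P = 2370 + 9P; collecting terms, 325 = 25P and P* = 13.
Substitute back: Q* = 2695 - 16(13) = 2487.
Demand choke price (Qd = 0): P = 2695/16 = 168.4375. Consumer surplus = ½ × (168.4375 - 13) × 2487 = 193286.53125.

Consumer surplus = 193286.53125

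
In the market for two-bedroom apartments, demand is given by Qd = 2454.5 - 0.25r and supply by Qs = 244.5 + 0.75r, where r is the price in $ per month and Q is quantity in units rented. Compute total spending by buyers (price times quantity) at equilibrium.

Set Qd = Qs: 2454.5 - 0.25r = 244.5 + 0.75r, so 2210 = r and r* = 2210.
Substitute back: Q* = 2454.5 - 0.25(2210) = 1902.
Total spending by buyers = r* × Q* = 2210 × 1902 = 4203420.

Total spending by buyers = 4203420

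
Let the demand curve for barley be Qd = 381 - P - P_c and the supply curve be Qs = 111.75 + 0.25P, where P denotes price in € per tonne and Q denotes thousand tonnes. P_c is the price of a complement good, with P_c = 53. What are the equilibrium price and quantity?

With P_c = 53, demand is Qd = 328 - P.
Equating demand and supply, 328 - P = 111.75 + 0.25P gives 1.25P = 216.25, so P* = 173.
Substitute back: Q* = 328 - 173 = 155.

P* = 173, Q* = 155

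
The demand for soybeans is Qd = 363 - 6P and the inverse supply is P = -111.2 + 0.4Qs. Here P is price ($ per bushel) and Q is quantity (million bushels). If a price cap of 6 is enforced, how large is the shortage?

Shortage = 34

Rewriting in direct form: Qs = 278 + 2.5P.
With P fixed at 6, quantity demanded is 327 and quantity supplied is 293.
Shortage = Qd - Qs = 327 - 293 = 34.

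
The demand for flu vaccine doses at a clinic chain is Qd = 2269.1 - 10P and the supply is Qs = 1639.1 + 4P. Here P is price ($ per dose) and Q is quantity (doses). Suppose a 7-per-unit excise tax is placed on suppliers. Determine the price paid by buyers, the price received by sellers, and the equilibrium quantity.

P_b = 47, P_s = 40, Q = 1799.1

The tax drives a wedge P_b - P_s = 7. Substituting P_s = P_b - 7 into supply: Qs = 1611.1 + 4P_b.
Market clearing requires 2269.1 - 10P_b = 1611.1 + 4P_b; hence 658 = 14P_b and P_b = 47.
So P_s = 40 and the quantity traded is Q = 2269.1 - 10(47) = 1799.1.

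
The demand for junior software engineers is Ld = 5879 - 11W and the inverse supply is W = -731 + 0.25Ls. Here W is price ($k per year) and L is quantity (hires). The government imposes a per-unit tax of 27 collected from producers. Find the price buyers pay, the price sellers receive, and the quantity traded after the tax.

Inverting to quantity form: Ls = 2924 + 4W.
The tax drives a wedge W_b - W_s = 27. Substituting W_s = W_b - 27 into supply: Ls = 2816 + 4W_b.
Equate demand and the shifted supply: 5879 - 11W_b = 2816 + 4W_b, giving 15W_b = 3063, so W_b = 204.2.
Then W_s = 204.2 - 27 = 177.2 and L = 5879 - 11(204.2) = 3632.8.

W_b = 204.2, W_s = 177.2, L = 3632.8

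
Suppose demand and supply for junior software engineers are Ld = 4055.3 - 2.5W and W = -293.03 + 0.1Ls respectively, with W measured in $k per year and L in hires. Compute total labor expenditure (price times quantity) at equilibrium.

Total labor expenditure = 344727

Inverting to quantity form: Ls = 2930.3 + 10W.
The market clears where 4055.3 - 2.5W = 2930.3 + 10W. Rearranging, 12.5W = 1125, hence W* = 90.
Plugging W* into demand: L* = 4055.3 - 2.5(90) = 3830.3.
Total labor expenditure = W* × L* = 90 × 3830.3 = 344727.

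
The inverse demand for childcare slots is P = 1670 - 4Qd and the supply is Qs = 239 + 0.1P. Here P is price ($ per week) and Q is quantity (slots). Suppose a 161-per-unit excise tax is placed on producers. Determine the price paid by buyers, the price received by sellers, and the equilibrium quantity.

P_b = 556, P_s = 395, Q = 278.5

Solving each curve for Q: Qd = 417.5 - 0.25P.
The tax drives a wedge P_b - P_s = 161. Substituting P_s = P_b - 161 into supply: Qs = 222.9 + 0.1P_b.
Equate demand and the shifted supply: 417.5 - 0.25P_b = 222.9 + 0.1P_b, giving 0.35P_b = 194.6, so P_b = 556.
Then P_s = 556 - 161 = 395 and Q = 417.5 - 0.25(556) = 278.5.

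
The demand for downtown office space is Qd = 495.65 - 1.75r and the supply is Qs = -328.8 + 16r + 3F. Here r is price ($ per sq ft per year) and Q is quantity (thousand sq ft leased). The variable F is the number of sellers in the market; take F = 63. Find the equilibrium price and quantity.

r* = 35.8, Q* = 433

With F = 63, supply is Qs = -139.8 + 16r.
The market clears where 495.65 - 1.75r = -139.8 + 16r. Rearranging, 17.75r = 635.45, hence r* = 35.8.
Then Q* = 495.65 - 1.75(35.8) = 433.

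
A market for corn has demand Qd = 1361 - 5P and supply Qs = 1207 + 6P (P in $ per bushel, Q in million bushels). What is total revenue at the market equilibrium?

Total revenue = 18074

Equating demand and supply, 1361 - 5P = 1207 + 6P gives 11P = 154, so P* = 14.
Then Q* = 1361 - 5(14) = 1291.
Total revenue = P* × Q* = 14 × 1291 = 18074.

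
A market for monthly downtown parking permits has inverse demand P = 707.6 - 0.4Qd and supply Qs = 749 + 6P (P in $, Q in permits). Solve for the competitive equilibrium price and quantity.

P* = 120, Q* = 1469

Rewriting in direct form: Qd = 1769 - 2.5P.
Equating demand and supply, 1769 - 2.5P = 749 + 6P gives 8.5P = 1020, so P* = 120.
Substitute back: Q* = 1769 - 2.5(120) = 1469.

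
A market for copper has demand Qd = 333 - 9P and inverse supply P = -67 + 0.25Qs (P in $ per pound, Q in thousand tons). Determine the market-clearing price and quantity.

Rewriting in direct form: Qs = 268 + 4P.
At equilibrium Qd = Qs, so 333 - 9P = 268 + 4P; collecting terms, 65 = 13P and P* = 5.
Then Q* = 333 - 9(5) = 288.

P* = 5, Q* = 288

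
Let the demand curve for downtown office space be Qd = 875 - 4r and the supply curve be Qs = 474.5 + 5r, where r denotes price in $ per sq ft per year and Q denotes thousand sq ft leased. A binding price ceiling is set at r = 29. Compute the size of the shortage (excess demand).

At r = 29: Qd = 759 and Qs = 619.5.
Shortage = Qd - Qs = 759 - 619.5 = 139.5.

Shortage = 139.5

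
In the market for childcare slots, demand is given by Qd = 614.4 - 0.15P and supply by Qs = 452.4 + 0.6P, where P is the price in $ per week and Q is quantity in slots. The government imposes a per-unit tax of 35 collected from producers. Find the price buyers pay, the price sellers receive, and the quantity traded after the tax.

P_b = 244, P_s = 209, Q = 577.8

With a tax of 35 on producers, they supply based on the net price P_s = P_b - 35, so Qs = 431.4 + 0.6P_b.
Equate demand and the shifted supply: 614.4 - 0.15P_b = 431.4 + 0.6P_b, giving 0.75P_b = 183, so P_b = 244.
Then P_s = 244 - 35 = 209 and Q = 614.4 - 0.15(244) = 577.8.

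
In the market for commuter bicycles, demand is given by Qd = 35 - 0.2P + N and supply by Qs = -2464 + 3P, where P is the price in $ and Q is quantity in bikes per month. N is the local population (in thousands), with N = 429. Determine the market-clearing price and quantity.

P* = 915, Q* = 281

With N = 429, demand is Qd = 464 - 0.2P.
Set Qd = Qs: 464 - 0.2P = -2464 + 3P, so 2928 = 3.2P and P* = 915.
From the demand curve, Q* = 464 - 0.2(915) = 281.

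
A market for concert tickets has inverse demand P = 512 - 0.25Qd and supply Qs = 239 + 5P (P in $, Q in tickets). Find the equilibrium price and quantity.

P* = 201, Q* = 1244

Solving each curve for Q: Qd = 2048 - 4P.
Set Qd = Qs: 2048 - 4P = 239 + 5P, so 1809 = 9P and P* = 201.
Substitute back: Q* = 2048 - 4(201) = 1244.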